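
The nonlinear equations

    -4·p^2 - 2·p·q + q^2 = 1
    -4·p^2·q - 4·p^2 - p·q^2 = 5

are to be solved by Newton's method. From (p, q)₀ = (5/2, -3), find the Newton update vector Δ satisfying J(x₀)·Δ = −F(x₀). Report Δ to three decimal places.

At (5/2, -3): F = (-2.000, 22.500).
Jacobian J = [[-8·p - 2·q, -2·p + 2·q], [-8·p·q - 8·p - q^2, -4·p^2 - 2·p·q]].
At the point, J = [[-14.000, -11.000], [31.000, -10.000]] (det J = 481.000).
Solving J·Δ = −F gives Δ = (-0.556, 0.526).

(-0.556, 0.526)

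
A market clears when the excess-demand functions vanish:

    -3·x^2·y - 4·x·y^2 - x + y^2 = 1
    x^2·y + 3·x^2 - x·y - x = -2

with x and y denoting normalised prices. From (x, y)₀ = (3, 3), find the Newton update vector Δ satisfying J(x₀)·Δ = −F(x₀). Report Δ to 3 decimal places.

At (3, 3): F = (-184.000, 44.000).
Jacobian J = [[-6·x·y - 4·y^2 - 1, -3·x^2 - 8·x·y + 2·y], [2·x·y + 6·x - y - 1, x^2 - x]].
At the point, J = [[-91.000, -93.000], [32.000, 6.000]] (det J = 2430.000).
Solving J·Δ = −F gives Δ = (-1.230, -0.775).

(-1.230, -0.775)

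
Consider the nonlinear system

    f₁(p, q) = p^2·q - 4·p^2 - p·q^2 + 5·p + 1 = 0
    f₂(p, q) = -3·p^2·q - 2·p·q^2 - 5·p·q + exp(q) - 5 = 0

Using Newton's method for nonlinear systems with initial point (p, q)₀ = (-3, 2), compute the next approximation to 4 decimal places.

(-6.4774, 5.1051)

At (-3, 2): F = (-20.0000, 2.389056).
Jacobian J = [[2·p·q - 8·p - q^2 + 5, p^2 - 2·p·q], [-6·p·q - 2·q^2 - 5·q, -3·p^2 - 4·p·q - 5·p + exp(q)]].
At the point, J = [[13.0000, 21.0000], [18.0000, 19.389056]] (det J = -125.942271).
Solving J·Δ = −F gives Δ = (-3.4774, 3.1051).
Then the next iterate is (p, q)₁ = (-6.4774, 5.1051).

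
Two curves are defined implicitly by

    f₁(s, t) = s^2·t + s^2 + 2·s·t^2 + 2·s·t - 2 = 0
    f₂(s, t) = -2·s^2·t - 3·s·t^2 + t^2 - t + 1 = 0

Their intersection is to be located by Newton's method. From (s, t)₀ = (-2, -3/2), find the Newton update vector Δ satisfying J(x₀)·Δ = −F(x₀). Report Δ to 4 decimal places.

(1.2750, 0.2115)

At (-2, -3/2): F = (-7.0000, 30.2500).
Jacobian J = [[2·s·t + 2·s + 2·t^2 + 2·t, s^2 + 4·s·t + 2·s], [-4·s·t - 3·t^2, -2·s^2 - 6·s·t + 2·t - 1]].
At the point, J = [[3.5000, 12.0000], [-18.7500, -30.0000]] (det J = 120.0000).
Solving J·Δ = −F gives Δ = (1.2750, 0.2115).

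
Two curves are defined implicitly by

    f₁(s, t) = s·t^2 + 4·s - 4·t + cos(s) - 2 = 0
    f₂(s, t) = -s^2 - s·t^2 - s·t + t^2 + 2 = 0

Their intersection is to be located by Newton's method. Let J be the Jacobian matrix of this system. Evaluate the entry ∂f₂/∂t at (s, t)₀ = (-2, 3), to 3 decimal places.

∂f₂/∂t = -2·s·t - s + 2·t.
At (-2, 3) this is 20.000.

20.000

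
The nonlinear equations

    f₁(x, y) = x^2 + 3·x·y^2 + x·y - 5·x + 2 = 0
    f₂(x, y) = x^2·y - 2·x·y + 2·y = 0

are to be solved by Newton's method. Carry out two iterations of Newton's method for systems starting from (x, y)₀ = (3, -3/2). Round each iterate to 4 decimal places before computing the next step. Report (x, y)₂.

(0.9675, -1.2313)

At (3, -3/2): F = (11.7500, -7.5000).
Jacobian J = [[2·x + 3·y^2 + y - 5, 6·x·y + x], [2·x·y - 2·y, x^2 - 2·x + 2]].
At the point, J = [[6.2500, -24.0000], [-6.0000, 5.0000]] (det J = -112.7500).
Solving J·Δ = −F gives Δ = (-1.0754, 0.2095).
Then the next iterate is (x, y)₁ = (1.9246, -1.2905).
Round to (1.9246, -1.2905) and repeat: F = (3.213019, -2.393729), J = [[2.554871, -12.977578], [-2.386393, 1.854885]].
Δ = (-0.9571, 0.0592), so (x, y)₂ = (0.9675, -1.2313).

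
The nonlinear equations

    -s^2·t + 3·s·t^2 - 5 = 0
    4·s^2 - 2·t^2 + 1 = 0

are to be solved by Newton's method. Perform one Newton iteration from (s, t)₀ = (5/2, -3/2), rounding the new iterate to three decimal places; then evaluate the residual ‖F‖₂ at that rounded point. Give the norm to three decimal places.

6.851

At (5/2, -3/2): F = (21.250, 21.500).
Jacobian J = [[-2·s·t + 3·t^2, -s^2 + 6·s·t], [8·s, -4·t]].
At the point, J = [[14.250, -28.750], [20.000, 6.000]] (det J = 660.500).
Solving J·Δ = −F gives Δ = (-1.129, 0.180).
Then the next iterate is (s, t)₁ = (1.371, -1.320).
Re-evaluating at (1.371, -1.320): F = (4.64762, 5.03376), so ‖F‖₂ = 6.851.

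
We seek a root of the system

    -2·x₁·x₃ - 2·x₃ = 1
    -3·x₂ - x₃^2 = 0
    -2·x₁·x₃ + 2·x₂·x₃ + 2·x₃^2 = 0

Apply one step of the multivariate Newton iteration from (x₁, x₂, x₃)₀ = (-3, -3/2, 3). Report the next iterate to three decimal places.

(3.500, -17.000, 10.000)

At (-3, -3/2, 3): F = (11.000, -4.500, 27.000).
Jacobian J = [[-2·x₃, 0, -2·x₁ - 2], [0, -3, -2·x₃], [-2·x₃, 2·x₃, -2·x₁ + 2·x₂ + 4·x₃]].
At the point, J = [[-6.000, 0.000, 4.000], [0.000, -3.000, -6.000], [-6.000, 6.000, 15.000]] (det J = -18.000).
Solving J·Δ = −F gives Δ = (6.500, -15.500, 7.000).
Then the next iterate is (x₁, x₂, x₃)₁ = (3.500, -17.000, 10.000).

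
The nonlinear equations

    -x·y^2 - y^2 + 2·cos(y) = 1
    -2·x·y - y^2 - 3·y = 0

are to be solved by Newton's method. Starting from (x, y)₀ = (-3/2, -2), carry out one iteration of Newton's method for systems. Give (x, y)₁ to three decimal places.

(-1.504, -0.996)

At (-3/2, -2): F = (0.16771, -4.000).
Jacobian J = [[-y^2, -2·x·y - 2·y - 2·sin(y)], [-2·y, -2·x - 2·y - 3]].
At the point, J = [[-4.000, -0.18141], [4.000, 4.000]] (det J = -15.27438).
Solving J·Δ = −F gives Δ = (-0.004, 1.004).
Then the next iterate is (x, y)₁ = (-1.504, -0.996).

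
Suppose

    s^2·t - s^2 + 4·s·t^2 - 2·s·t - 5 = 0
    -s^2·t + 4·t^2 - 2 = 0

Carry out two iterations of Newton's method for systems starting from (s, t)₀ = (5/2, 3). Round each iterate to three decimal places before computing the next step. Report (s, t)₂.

(1.893, 1.338)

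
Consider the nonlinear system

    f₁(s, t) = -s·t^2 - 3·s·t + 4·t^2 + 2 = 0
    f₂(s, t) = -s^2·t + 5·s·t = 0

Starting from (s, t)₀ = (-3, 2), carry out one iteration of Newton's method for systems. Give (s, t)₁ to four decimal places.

At (-3, 2): F = (48.0000, -48.0000).
Jacobian J = [[-t^2 - 3·t, -2·s·t - 3·s + 8·t], [-2·s·t + 5·t, -s^2 + 5·s]].
At the point, J = [[-10.0000, 37.0000], [22.0000, -24.0000]] (det J = -574.0000).
Solving J·Δ = −F gives Δ = (1.0871, -1.0035).
Then the next iterate is (s, t)₁ = (-1.9129, 0.9965).

(-1.9129, 0.9965)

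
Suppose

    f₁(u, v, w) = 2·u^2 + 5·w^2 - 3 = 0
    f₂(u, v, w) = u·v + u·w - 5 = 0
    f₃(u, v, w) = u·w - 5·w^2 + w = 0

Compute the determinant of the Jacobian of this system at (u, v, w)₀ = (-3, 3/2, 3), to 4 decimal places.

-882.0000

J = [[4·u, 0, 10·w], [v + w, u, u], [w, 0, u - 10·w + 1]].
At the point, J = [[-12.0000, 0.0000, 30.0000], [4.5000, -3.0000, -3.0000], [3.0000, 0.0000, -32.0000]].
det J = -882.0000.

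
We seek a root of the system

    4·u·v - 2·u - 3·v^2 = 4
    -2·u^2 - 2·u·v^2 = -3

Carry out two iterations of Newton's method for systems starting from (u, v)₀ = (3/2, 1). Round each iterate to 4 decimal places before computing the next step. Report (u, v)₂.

(4.4840, 0.1740)

At (3/2, 1): F = (-4.0000, -4.5000).
Jacobian J = [[4·v - 2, 4·u - 6·v], [-4·u - 2·v^2, -4·u·v]].
At the point, J = [[2.0000, 0.0000], [-8.0000, -6.0000]] (det J = -12.0000).
Solving J·Δ = −F gives Δ = (2.0000, -3.4167).
Then the next iterate is (u, v)₁ = (3.5000, -2.4167).
Round to (3.5000, -2.4167) and repeat: F = (-62.355117, -62.383072), J = [[-11.6668, 28.5002], [-25.680878, 33.8338]].
Δ = (0.9840, 2.5907), so (u, v)₂ = (4.4840, 0.1740).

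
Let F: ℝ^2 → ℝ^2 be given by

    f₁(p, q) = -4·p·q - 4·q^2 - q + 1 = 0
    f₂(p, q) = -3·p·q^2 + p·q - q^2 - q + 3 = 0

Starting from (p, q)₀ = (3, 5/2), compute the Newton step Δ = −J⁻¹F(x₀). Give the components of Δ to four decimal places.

At (3, 5/2): F = (-56.5000, -54.5000).
Jacobian J = [[-4·q, -4·p - 8·q - 1], [-3·q^2 + q, -6·p·q + p - 2·q - 1]].
At the point, J = [[-10.0000, -33.0000], [-16.2500, -48.0000]] (det J = -56.2500).
Solving J·Δ = −F gives Δ = (16.2400, -6.6333).

(16.2400, -6.6333)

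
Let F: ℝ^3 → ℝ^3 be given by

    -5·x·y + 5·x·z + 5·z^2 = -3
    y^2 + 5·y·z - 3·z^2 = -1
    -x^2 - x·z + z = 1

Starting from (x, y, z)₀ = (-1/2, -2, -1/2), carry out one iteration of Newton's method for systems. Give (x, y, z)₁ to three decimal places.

(0.039, -1.433, 0.295)

At (-1/2, -2, -1/2): F = (0.500, 9.250, -2.000).
Jacobian J = [[-5·y + 5·z, -5·x, 5·x + 10·z], [0, 2·y + 5·z, 5·y - 6·z], [-2·x - z, 0, -x + 1]].
At the point, J = [[7.500, 2.500, -7.500], [0.000, -6.500, -7.000], [1.500, 0.000, 1.500]] (det J = -172.500).
Solving J·Δ = −F gives Δ = (0.539, 0.567, 0.795).
Then the next iterate is (x, y, z)₁ = (0.039, -1.433, 0.295).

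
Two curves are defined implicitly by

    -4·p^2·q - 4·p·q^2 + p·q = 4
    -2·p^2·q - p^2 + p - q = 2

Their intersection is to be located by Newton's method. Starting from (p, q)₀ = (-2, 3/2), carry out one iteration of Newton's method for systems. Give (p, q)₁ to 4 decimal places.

(-1.0180, 0.9661)

At (-2, 3/2): F = (-13.0000, -21.5000).
Jacobian J = [[-8·p·q - 4·q^2 + q, -4·p^2 - 8·p·q + p], [-4·p·q - 2·p + 1, -2·p^2 - 1]].
At the point, J = [[16.5000, 6.0000], [17.0000, -9.0000]] (det J = -250.5000).
Solving J·Δ = −F gives Δ = (0.9820, -0.5339).
Then the next iterate is (p, q)₁ = (-1.0180, 0.9661).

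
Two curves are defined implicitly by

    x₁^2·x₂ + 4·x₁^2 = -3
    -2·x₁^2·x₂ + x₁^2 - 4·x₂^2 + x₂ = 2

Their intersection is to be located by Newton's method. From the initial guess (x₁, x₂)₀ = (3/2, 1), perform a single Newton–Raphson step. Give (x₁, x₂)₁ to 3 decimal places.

At (3/2, 1): F = (14.250, -7.250).
Jacobian J = [[2·x₁·x₂ + 8·x₁, x₁^2], [-4·x₁·x₂ + 2·x₁, -2·x₁^2 - 8·x₂ + 1]].
At the point, J = [[15.000, 2.250], [-3.000, -11.500]] (det J = -165.750).
Solving J·Δ = −F gives Δ = (-0.890, -0.398).
Then the next iterate is (x₁, x₂)₁ = (0.610, 0.602).

(0.610, 0.602)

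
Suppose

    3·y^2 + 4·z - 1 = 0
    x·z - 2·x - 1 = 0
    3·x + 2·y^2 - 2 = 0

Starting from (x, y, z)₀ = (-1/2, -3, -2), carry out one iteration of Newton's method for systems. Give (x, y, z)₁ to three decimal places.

(-0.384, -1.763, -0.932)

At (-1/2, -3, -2): F = (18.000, 1.000, 14.500).
Jacobian J = [[0, 6·y, 4], [z - 2, 0, x], [3, 4·y, 0]].
At the point, J = [[0.000, -18.000, 4.000], [-4.000, 0.000, -0.500], [3.000, -12.000, 0.000]] (det J = 219.000).
Solving J·Δ = −F gives Δ = (0.116, 1.237, 1.068).
Then the next iterate is (x, y, z)₁ = (-0.384, -1.763, -0.932).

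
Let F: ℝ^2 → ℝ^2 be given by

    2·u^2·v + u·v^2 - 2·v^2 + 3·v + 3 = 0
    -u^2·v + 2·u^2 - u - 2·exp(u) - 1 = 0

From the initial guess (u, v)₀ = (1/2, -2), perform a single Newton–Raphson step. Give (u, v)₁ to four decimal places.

(-13.1517, -0.9474)

At (1/2, -2): F = (-10.0000, -3.797443).
Jacobian J = [[4·u·v + v^2, 2·u^2 + 2·u·v - 4·v + 3], [-2·u·v + 4·u - 2·exp(u) - 1, -u^2]].
At the point, J = [[0.0000, 9.5000], [-0.297443, -0.2500]] (det J = 2.825704).
Solving J·Δ = −F gives Δ = (-13.6517, 1.0526).
Then the next iterate is (u, v)₁ = (-13.1517, -0.9474).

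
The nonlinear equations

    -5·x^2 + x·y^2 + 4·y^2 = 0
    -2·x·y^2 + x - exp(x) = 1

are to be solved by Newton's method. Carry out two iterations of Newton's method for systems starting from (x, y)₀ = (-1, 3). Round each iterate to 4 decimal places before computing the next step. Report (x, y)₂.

At (-1, 3): F = (22.0000, 15.632121).
Jacobian J = [[-10·x + y^2, 2·x·y + 8·y], [-2·y^2 - exp(x) + 1, -4·x·y]].
At the point, J = [[19.0000, 18.0000], [-17.367879, 12.0000]] (det J = 540.621830).
Solving J·Δ = −F gives Δ = (0.0321, -1.2562).
Then the next iterate is (x, y)₁ = (-0.9679, 1.7438).
Round to (-0.9679, 1.7438) and repeat: F = (4.535974, 3.538675), J = [[12.719838, 10.574752], [-5.461557, 6.751296]].
Δ = (0.0473, -0.4859), so (x, y)₂ = (-0.9206, 1.2579).

(-0.9206, 1.2579)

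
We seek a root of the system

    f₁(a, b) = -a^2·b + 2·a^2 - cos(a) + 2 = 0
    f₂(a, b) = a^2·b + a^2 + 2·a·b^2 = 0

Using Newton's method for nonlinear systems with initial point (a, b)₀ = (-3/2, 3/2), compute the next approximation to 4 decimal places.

At (-3/2, 3/2): F = (3.054263, -1.1250).
Jacobian J = [[-2·a·b + 4·a + sin(a), -a^2], [2·a·b + 2·a + 2·b^2, a^2 + 4·a·b]].
At the point, J = [[-2.497495, -2.2500], [-3.0000, -6.7500]] (det J = 10.108091).
Solving J·Δ = −F gives Δ = (2.2900, -1.1844).
Then the next iterate is (a, b)₁ = (0.7900, 0.3156).

(0.7900, 0.3156)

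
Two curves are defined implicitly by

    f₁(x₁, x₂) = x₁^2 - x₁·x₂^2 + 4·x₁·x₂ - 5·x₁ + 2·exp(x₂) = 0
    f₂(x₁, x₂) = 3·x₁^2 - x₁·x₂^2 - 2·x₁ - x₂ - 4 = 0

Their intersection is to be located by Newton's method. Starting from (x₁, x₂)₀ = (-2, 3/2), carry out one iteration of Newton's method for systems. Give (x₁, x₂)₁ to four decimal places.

At (-2, 3/2): F = (15.463378, 15.0000).
Jacobian J = [[2·x₁ - x₂^2 + 4·x₂ - 5, -2·x₁·x₂ + 4·x₁ + 2·exp(x₂)], [6·x₁ - x₂^2 - 2, -2·x₁·x₂ - 1]].
At the point, J = [[-5.2500, 6.963378], [-16.2500, 5.0000]] (det J = 86.904895).
Solving J·Δ = −F gives Δ = (0.3122, -1.9853).
Then the next iterate is (x₁, x₂)₁ = (-1.6878, -0.4853).

(-1.6878, -0.4853)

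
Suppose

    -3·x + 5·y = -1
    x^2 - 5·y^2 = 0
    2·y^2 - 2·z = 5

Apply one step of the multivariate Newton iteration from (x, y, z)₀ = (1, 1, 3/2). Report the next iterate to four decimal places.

(1.5000, 0.7000, -2.1000)

At (1, 1, 3/2): F = (3.0000, -4.0000, -6.0000).
Jacobian J = [[-3, 5, 0], [2·x, -10·y, 0], [0, 4·y, -2]].
At the point, J = [[-3.0000, 5.0000, 0.0000], [2.0000, -10.0000, 0.0000], [0.0000, 4.0000, -2.0000]] (det J = -40.0000).
Solving J·Δ = −F gives Δ = (0.5000, -0.3000, -3.6000).
Then the next iterate is (x, y, z)₁ = (1.5000, 0.7000, -2.1000).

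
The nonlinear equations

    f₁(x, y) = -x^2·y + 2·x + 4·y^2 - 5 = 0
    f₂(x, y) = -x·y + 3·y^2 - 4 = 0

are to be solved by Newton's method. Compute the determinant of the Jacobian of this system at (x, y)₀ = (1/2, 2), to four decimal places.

31.5000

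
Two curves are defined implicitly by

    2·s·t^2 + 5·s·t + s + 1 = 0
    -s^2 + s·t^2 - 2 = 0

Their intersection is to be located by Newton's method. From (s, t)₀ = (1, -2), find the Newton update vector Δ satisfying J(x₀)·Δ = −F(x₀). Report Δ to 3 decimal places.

At (1, -2): F = (0.000, 1.000).
Jacobian J = [[2·t^2 + 5·t + 1, 4·s·t + 5·s], [-2·s + t^2, 2·s·t]].
At the point, J = [[-1.000, -3.000], [2.000, -4.000]] (det J = 10.000).
Solving J·Δ = −F gives Δ = (-0.300, 0.100).

(-0.300, 0.100)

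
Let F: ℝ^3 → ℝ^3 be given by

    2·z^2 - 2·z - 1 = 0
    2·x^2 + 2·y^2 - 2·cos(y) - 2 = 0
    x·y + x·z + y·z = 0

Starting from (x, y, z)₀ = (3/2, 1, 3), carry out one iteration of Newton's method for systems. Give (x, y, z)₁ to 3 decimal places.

(6.216, -4.581, 1.900)

At (3/2, 1, 3): F = (11.000, 3.41940, 9.000).
Jacobian J = [[0, 0, 4·z - 2], [4·x, 4·y + 2·sin(y), 0], [y + z, x + z, x + y]].
At the point, J = [[0.000, 0.000, 10.000], [6.000, 5.68294, 0.000], [4.000, 4.500, 2.500]] (det J = 42.68232).
Solving J·Δ = −F gives Δ = (4.716, -5.581, -1.100).
Then the next iterate is (x, y, z)₁ = (6.216, -4.581, 1.900).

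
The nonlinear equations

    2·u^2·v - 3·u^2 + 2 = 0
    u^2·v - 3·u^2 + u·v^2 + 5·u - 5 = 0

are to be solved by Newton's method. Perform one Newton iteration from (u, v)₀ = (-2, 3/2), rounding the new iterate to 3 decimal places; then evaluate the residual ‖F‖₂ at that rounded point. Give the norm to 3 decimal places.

6.099

At (-2, 3/2): F = (2.000, -25.500).
Jacobian J = [[4·u·v - 6·u, 2·u^2], [2·u·v - 6·u + v^2 + 5, u^2 + 2·u·v]].
At the point, J = [[0.000, 8.000], [13.250, -2.000]] (det J = -106.000).
Solving J·Δ = −F gives Δ = (1.887, -0.250).
Then the next iterate is (u, v)₁ = (-0.113, 1.250).
Re-evaluating at (-0.113, 1.250): F = (1.99362, -5.76391), so ‖F‖₂ = 6.099.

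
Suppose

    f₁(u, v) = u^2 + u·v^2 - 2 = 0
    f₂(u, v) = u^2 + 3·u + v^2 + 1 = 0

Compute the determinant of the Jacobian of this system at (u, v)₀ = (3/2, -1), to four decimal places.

10.0000

J = [[2·u + v^2, 2·u·v], [2·u + 3, 2·v]].
At the point, J = [[4.0000, -3.0000], [6.0000, -2.0000]].
det J = 10.0000.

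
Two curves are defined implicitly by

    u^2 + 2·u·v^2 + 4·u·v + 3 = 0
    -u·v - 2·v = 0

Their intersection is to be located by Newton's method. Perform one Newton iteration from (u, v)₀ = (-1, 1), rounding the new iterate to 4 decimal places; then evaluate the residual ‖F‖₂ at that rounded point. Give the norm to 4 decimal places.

1.5207

At (-1, 1): F = (-2.0000, -1.0000).
Jacobian J = [[2·u + 2·v^2 + 4·v, 4·u·v + 4·u], [-v, -u - 2]].
At the point, J = [[4.0000, -8.0000], [-1.0000, -1.0000]] (det J = -12.0000).
Solving J·Δ = −F gives Δ = (-0.5000, -0.5000).
Then the next iterate is (u, v)₁ = (-1.5000, 0.5000).
Re-evaluating at (-1.5000, 0.5000): F = (1.5000, -0.2500), so ‖F‖₂ = 1.5207.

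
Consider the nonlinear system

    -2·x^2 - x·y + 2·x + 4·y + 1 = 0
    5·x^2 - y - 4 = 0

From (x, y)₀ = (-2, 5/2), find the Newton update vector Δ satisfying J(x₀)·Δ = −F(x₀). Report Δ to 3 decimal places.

At (-2, 5/2): F = (4.000, 13.500).
Jacobian J = [[-4·x - y + 2, -x + 4], [10·x, -1]].
At the point, J = [[7.500, 6.000], [-20.000, -1.000]] (det J = 112.500).
Solving J·Δ = −F gives Δ = (0.756, -1.611).

(0.756, -1.611)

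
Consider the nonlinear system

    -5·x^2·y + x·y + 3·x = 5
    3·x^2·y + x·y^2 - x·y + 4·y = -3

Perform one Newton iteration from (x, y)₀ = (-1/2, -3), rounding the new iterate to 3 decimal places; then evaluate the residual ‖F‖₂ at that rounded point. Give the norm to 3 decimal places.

At (-1/2, -3): F = (-1.250, -17.250).
Jacobian J = [[-10·x·y + y + 3, -5·x^2 + x], [6·x·y + y^2 - y, 3·x^2 + 2·x·y - x + 4]].
At the point, J = [[-15.000, -1.750], [21.000, 8.250]] (det J = -87.000).
Solving J·Δ = −F gives Δ = (-0.466, 3.276).
Then the next iterate is (x, y)₁ = (-0.966, 0.276).
Re-evaluating at (-0.966, 0.276): F = (-9.45237, 5.06968), so ‖F‖₂ = 10.726.

10.726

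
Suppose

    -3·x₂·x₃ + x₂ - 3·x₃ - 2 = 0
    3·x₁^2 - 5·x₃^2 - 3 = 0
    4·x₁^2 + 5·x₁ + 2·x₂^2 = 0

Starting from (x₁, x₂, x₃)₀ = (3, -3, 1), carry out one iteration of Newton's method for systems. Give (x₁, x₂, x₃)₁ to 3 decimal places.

(2.849, 2.385, 2.628)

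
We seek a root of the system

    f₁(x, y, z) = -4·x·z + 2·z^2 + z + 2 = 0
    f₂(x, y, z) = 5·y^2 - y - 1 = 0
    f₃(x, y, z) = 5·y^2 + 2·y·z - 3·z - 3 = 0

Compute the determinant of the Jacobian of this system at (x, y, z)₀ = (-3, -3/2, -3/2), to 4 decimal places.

J = [[-4·z, 0, -4·x + 4·z + 1], [0, 10·y - 1, 0], [0, 10·y + 2·z, 2·y - 3]].
At the point, J = [[6.0000, 0.0000, 7.0000], [0.0000, -16.0000, 0.0000], [0.0000, -18.0000, -6.0000]].
det J = 576.0000.

576.0000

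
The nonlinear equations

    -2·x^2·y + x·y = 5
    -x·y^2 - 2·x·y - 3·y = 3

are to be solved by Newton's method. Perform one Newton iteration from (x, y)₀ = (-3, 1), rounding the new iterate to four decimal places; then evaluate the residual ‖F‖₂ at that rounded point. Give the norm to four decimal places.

10.4121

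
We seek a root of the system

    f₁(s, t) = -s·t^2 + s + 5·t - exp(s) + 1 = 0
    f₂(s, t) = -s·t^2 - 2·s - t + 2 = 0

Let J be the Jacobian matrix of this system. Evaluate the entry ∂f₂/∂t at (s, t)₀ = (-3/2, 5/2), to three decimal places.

∂f₂/∂t = -2·s·t - 1.
At (-3/2, 5/2) this is 6.500.

6.500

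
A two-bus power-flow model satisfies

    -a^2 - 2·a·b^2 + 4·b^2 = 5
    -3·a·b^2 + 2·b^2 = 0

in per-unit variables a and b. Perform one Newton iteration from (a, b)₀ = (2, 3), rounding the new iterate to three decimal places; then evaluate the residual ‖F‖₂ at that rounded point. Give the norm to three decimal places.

11.521

At (2, 3): F = (-9.000, -36.000).
Jacobian J = [[-2·a - 2·b^2, -4·a·b + 8·b], [-3·b^2, -6·a·b + 4·b]].
At the point, J = [[-22.000, 0.000], [-27.000, -24.000]] (det J = 528.000).
Solving J·Δ = −F gives Δ = (-0.409, -1.040).
Then the next iterate is (a, b)₁ = (1.591, 1.960).
Re-evaluating at (1.591, 1.960): F = (-4.38885, -10.65276), so ‖F‖₂ = 11.521.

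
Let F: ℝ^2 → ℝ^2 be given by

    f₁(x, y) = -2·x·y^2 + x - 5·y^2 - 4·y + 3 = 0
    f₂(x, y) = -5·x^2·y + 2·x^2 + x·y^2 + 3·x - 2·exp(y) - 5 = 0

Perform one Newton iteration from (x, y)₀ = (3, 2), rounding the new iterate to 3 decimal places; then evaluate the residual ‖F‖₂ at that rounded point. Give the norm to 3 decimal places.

23.927

At (3, 2): F = (-46.000, -70.77811).
Jacobian J = [[-2·y^2 + 1, -4·x·y - 10·y - 4], [-10·x·y + 4·x + y^2 + 3, -5·x^2 + 2·x·y - 2·exp(y)]].
At the point, J = [[-7.000, -48.000], [-41.000, -47.77811]] (det J = -1633.55321).
Solving J·Δ = −F gives Δ = (-0.734, -0.851).
Then the next iterate is (x, y)₁ = (2.266, 1.149).
Re-evaluating at (2.266, 1.149): F = (-11.91416, -20.75016), so ‖F‖₂ = 23.927.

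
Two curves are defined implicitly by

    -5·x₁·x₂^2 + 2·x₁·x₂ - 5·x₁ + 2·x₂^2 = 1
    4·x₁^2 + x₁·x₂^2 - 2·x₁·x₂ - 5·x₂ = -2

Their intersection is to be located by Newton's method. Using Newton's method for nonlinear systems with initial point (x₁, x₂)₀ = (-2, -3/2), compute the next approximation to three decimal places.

(-0.461, -1.191)

At (-2, -3/2): F = (42.000, 15.000).
Jacobian J = [[-5·x₂^2 + 2·x₂ - 5, -10·x₁·x₂ + 2·x₁ + 4·x₂], [8·x₁ + x₂^2 - 2·x₂, 2·x₁·x₂ - 2·x₁ - 5]].
At the point, J = [[-19.250, -40.000], [-10.750, 5.000]] (det J = -526.250).
Solving J·Δ = −F gives Δ = (1.539, 0.309).
Then the next iterate is (x₁, x₂)₁ = (-0.461, -1.191).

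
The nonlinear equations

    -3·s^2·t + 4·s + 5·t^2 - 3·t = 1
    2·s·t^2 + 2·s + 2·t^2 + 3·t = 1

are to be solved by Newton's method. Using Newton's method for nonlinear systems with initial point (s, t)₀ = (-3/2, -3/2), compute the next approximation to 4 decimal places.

At (-3/2, -3/2): F = (18.8750, -10.7500).
Jacobian J = [[-6·s·t + 4, -3·s^2 + 10·t - 3], [2·t^2 + 2, 4·s·t + 4·t + 3]].
At the point, J = [[-9.5000, -24.7500], [6.5000, 6.0000]] (det J = 103.8750).
Solving J·Δ = −F gives Δ = (1.4711, 0.1980).
Then the next iterate is (s, t)₁ = (-0.0289, -1.3020).

(-0.0289, -1.3020)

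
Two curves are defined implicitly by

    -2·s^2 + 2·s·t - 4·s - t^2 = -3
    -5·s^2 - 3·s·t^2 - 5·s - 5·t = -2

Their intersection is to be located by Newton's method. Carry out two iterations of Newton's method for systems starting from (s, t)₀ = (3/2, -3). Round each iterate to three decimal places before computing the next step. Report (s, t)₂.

At (3/2, -3): F = (-25.500, -42.250).
Jacobian J = [[-4·s + 2·t - 4, 2·s - 2·t], [-10·s - 3·t^2 - 5, -6·s·t - 5]].
At the point, J = [[-16.000, 9.000], [-47.000, 22.000]] (det J = 71.000).
Solving J·Δ = −F gives Δ = (2.546, 7.359).
Then the next iterate is (s, t)₁ = (4.046, 4.359).
Round to (4.046, 4.359) and repeat: F = (-29.65209, -352.50827), J = [[-11.466, -0.626], [-102.46264, -110.81908]].
Δ = (-2.541, -0.832), so (s, t)₂ = (1.505, 3.527).

(1.505, 3.527)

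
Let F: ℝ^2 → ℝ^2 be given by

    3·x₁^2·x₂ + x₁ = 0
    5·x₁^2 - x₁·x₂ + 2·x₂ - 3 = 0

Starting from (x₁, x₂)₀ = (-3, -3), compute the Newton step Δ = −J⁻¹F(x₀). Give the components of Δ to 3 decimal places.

(1.144, 0.780)

At (-3, -3): F = (-84.000, 27.000).
Jacobian J = [[6·x₁·x₂ + 1, 3·x₁^2], [10·x₁ - x₂, -x₁ + 2]].
At the point, J = [[55.000, 27.000], [-27.000, 5.000]] (det J = 1004.000).
Solving J·Δ = −F gives Δ = (1.144, 0.780).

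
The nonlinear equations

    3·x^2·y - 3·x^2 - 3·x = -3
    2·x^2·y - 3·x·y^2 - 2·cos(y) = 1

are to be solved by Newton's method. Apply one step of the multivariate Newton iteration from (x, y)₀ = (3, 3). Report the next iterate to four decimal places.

(2.2882, 2.0922)

At (3, 3): F = (48.0000, -26.020015).
Jacobian J = [[6·x·y - 6·x - 3, 3·x^2], [4·x·y - 3·y^2, 2·x^2 - 6·x·y + 2·sin(y)]].
At the point, J = [[33.0000, 27.0000], [9.0000, -35.717760]] (det J = -1421.686079).
Solving J·Δ = −F gives Δ = (-0.7118, -0.9078).
Then the next iterate is (x, y)₁ = (2.2882, 2.0922).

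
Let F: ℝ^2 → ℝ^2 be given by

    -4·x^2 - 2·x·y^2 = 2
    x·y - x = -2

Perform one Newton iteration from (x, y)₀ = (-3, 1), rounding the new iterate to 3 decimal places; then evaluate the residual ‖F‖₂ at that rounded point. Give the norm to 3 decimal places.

6.011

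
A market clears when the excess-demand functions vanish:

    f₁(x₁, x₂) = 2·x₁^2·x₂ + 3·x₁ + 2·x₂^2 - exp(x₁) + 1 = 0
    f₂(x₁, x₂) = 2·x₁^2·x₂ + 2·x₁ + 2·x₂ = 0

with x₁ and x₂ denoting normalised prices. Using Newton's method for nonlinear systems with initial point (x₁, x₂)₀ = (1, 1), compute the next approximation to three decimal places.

At (1, 1): F = (5.28172, 6.000).
Jacobian J = [[4·x₁·x₂ - exp(x₁) + 3, 2·x₁^2 + 4·x₂], [4·x₁·x₂ + 2, 2·x₁^2 + 2]].
At the point, J = [[4.28172, 6.000], [6.000, 4.000]] (det J = -18.87313).
Solving J·Δ = −F gives Δ = (-0.788, -0.318).
Then the next iterate is (x₁, x₂)₁ = (0.212, 0.682).

(0.212, 0.682)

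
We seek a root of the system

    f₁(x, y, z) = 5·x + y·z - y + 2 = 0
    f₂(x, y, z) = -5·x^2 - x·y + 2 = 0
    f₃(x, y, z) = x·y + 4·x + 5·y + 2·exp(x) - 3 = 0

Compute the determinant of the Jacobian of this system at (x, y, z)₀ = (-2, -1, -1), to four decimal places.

-56.4587

J = [[5, z - 1, y], [-10·x - y, -x, 0], [y + 2·exp(x) + 4, x + 5, 0]].
At the point, J = [[5.0000, -2.0000, -1.0000], [21.0000, 2.0000, 0.0000], [3.270671, 3.0000, 0.0000]].
det J = -56.4587.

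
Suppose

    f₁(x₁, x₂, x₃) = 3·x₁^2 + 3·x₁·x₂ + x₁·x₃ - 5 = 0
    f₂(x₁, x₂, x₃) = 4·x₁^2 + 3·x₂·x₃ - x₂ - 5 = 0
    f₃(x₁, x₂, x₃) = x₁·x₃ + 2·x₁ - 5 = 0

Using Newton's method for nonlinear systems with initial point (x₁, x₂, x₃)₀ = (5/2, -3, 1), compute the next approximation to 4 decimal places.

At (5/2, -3, 1): F = (-6.2500, 14.0000, 2.5000).
Jacobian J = [[6·x₁ + 3·x₂ + x₃, 3·x₁, x₁], [8·x₁, 3·x₃ - 1, 3·x₂], [x₃ + 2, 0, x₁]].
At the point, J = [[7.0000, 7.5000, 2.5000], [20.0000, 2.0000, -9.0000], [3.0000, 0.0000, 2.5000]] (det J = -557.5000).
Solving J·Δ = −F gives Δ = (-0.8520, 1.6211, 0.0224).
Then the next iterate is (x₁, x₂, x₃)₁ = (1.6480, -1.3789, 1.0224).

(1.6480, -1.3789, 1.0224)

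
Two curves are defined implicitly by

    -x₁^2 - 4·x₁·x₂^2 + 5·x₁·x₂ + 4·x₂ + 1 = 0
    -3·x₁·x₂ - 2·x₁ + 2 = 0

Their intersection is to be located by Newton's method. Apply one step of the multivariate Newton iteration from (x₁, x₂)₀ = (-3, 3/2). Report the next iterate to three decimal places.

(-0.463, 0.943)

At (-3, 3/2): F = (2.500, 21.500).
Jacobian J = [[-2·x₁ - 4·x₂^2 + 5·x₂, -8·x₁·x₂ + 5·x₁ + 4], [-3·x₂ - 2, -3·x₁]].
At the point, J = [[4.500, 25.000], [-6.500, 9.000]] (det J = 203.000).
Solving J·Δ = −F gives Δ = (2.537, -0.557).
Then the next iterate is (x₁, x₂)₁ = (-0.463, 0.943).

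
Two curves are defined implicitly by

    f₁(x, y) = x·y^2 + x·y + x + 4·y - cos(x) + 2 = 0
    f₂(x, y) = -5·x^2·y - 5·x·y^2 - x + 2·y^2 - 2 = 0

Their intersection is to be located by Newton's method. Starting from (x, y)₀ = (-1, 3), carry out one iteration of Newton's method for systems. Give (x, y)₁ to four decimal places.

(-1.3932, 1.5597)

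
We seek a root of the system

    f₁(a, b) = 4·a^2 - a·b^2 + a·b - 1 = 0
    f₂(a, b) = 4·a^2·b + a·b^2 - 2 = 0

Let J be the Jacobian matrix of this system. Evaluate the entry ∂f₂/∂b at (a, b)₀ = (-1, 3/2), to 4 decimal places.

∂f₂/∂b = 4·a^2 + 2·a·b.
At (-1, 3/2) this is 1.0000.

1.0000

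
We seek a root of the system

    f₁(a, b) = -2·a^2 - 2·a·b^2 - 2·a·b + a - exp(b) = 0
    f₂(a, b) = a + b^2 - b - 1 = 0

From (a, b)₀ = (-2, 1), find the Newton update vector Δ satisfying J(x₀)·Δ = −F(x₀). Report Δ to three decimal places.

(5.401, -2.401)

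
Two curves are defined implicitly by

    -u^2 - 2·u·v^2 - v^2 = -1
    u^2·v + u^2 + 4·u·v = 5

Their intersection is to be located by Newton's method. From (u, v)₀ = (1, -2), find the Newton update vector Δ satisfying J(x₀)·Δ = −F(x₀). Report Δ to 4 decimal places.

At (1, -2): F = (-12.0000, -14.0000).
Jacobian J = [[-2·u - 2·v^2, -4·u·v - 2·v], [2·u·v + 2·u + 4·v, u^2 + 4·u]].
At the point, J = [[-10.0000, 12.0000], [-10.0000, 5.0000]] (det J = 70.0000).
Solving J·Δ = −F gives Δ = (-1.5429, -0.2857).

(-1.5429, -0.2857)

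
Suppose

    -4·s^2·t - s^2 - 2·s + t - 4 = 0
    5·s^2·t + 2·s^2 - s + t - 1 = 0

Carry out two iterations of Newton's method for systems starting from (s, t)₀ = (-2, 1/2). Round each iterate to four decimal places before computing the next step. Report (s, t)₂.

At (-2, 1/2): F = (-11.5000, 19.5000).
Jacobian J = [[-8·s·t - 2·s - 2, -4·s^2 + 1], [10·s·t + 4·s - 1, 5·s^2 + 1]].
At the point, J = [[10.0000, -15.0000], [-19.0000, 21.0000]] (det J = -75.0000).
Solving J·Δ = −F gives Δ = (0.6800, -0.3133).
Then the next iterate is (s, t)₁ = (-1.3200, 0.1867).
Round to (-1.3200, 0.1867) and repeat: F = (-4.216924, 5.618030), J = [[2.611552, -5.9696], [-8.744440, 9.7120]].
Δ = (-0.2764, -0.8273), so (s, t)₂ = (-1.5964, -0.6406).

(-1.5964, -0.6406)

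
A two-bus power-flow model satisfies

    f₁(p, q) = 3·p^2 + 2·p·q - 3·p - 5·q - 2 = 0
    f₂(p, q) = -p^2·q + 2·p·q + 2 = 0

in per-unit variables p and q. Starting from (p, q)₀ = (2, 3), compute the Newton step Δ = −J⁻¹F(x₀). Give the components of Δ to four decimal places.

(0.3333, 6.0000)

At (2, 3): F = (1.0000, 2.0000).
Jacobian J = [[6·p + 2·q - 3, 2·p - 5], [-2·p·q + 2·q, -p^2 + 2·p]].
At the point, J = [[15.0000, -1.0000], [-6.0000, 0.0000]] (det J = -6.0000).
Solving J·Δ = −F gives Δ = (0.3333, 6.0000).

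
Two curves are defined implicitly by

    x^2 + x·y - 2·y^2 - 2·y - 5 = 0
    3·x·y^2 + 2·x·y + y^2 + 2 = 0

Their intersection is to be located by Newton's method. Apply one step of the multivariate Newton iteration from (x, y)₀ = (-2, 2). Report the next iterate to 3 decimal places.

(-2.400, 0.650)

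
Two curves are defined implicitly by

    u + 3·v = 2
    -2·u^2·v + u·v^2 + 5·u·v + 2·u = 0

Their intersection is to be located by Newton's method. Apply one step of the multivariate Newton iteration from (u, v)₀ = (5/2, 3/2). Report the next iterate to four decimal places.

(2.1739, -0.0580)

At (5/2, 3/2): F = (5.0000, 10.6250).
Jacobian J = [[1, 3], [-4·u·v + v^2 + 5·v + 2, -2·u^2 + 2·u·v + 5·u]].
At the point, J = [[1.0000, 3.0000], [-3.2500, 7.5000]] (det J = 17.2500).
Solving J·Δ = −F gives Δ = (-0.3261, -1.5580).
Then the next iterate is (u, v)₁ = (2.1739, -0.0580).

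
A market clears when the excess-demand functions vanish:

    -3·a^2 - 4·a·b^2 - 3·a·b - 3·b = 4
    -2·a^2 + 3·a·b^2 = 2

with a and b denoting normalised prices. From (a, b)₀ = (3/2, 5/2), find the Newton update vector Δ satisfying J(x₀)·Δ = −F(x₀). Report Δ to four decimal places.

At (3/2, 5/2): F = (-67.0000, 21.6250).
Jacobian J = [[-6·a - 4·b^2 - 3·b, -8·a·b - 3·a - 3], [-4·a + 3·b^2, 6·a·b]].
At the point, J = [[-41.5000, -37.5000], [12.7500, 22.5000]] (det J = -455.6250).
Solving J·Δ = −F gives Δ = (-1.5288, -0.0948).

(-1.5288, -0.0948)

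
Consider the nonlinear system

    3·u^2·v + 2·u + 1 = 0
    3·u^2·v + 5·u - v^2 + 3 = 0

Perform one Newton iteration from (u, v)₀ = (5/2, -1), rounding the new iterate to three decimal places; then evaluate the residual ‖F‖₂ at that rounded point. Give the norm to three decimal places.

1.206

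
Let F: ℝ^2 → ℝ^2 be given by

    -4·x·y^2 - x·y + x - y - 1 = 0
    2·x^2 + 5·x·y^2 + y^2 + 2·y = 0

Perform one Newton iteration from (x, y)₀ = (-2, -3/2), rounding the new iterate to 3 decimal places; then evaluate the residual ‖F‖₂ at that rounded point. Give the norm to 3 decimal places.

5.326

At (-2, -3/2): F = (13.500, -15.250).
Jacobian J = [[-4·y^2 - y + 1, -8·x·y - x - 1], [4·x + 5·y^2, 10·x·y + 2·y + 2]].
At the point, J = [[-6.500, -23.000], [3.250, 29.000]] (det J = -113.750).
Solving J·Δ = −F gives Δ = (0.358, 0.486).
Then the next iterate is (x, y)₁ = (-1.642, -1.014).
Re-evaluating at (-1.642, -1.014): F = (3.46020, -4.04897), so ‖F‖₂ = 5.326.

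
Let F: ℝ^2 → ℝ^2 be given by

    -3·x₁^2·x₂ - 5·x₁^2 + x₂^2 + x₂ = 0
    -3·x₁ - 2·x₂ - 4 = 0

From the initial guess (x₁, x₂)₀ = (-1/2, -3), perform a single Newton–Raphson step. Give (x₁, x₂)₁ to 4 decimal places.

(0.1622, -2.2432)

At (-1/2, -3): F = (7.0000, 3.5000).
Jacobian J = [[-6·x₁·x₂ - 10·x₁, -3·x₁^2 + 2·x₂ + 1], [-3, -2]].
At the point, J = [[-4.0000, -5.7500], [-3.0000, -2.0000]] (det J = -9.2500).
Solving J·Δ = −F gives Δ = (0.6622, 0.7568).
Then the next iterate is (x₁, x₂)₁ = (0.1622, -2.2432).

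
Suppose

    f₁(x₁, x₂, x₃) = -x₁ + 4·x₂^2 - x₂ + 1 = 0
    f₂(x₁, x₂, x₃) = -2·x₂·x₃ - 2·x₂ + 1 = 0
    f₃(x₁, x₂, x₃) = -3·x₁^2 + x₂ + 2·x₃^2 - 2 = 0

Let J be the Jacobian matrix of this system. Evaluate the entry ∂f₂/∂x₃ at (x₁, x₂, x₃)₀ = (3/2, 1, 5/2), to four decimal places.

-2.0000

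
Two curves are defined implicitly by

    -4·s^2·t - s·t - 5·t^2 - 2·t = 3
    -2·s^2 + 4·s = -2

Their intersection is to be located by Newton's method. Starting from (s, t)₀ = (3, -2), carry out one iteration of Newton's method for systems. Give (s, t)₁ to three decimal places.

(2.500, -0.381)

At (3, -2): F = (59.000, -4.000).
Jacobian J = [[-8·s·t - t, -4·s^2 - s - 10·t - 2], [-4·s + 4, 0]].
At the point, J = [[50.000, -21.000], [-8.000, 0.000]] (det J = -168.000).
Solving J·Δ = −F gives Δ = (-0.500, 1.619).
Then the next iterate is (s, t)₁ = (2.500, -0.381).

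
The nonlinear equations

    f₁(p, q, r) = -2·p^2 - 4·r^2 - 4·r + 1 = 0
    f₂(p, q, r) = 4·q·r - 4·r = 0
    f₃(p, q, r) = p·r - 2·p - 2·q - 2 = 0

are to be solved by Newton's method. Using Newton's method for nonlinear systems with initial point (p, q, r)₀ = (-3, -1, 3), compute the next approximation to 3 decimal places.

(0.569, 0.472, 2.208)

At (-3, -1, 3): F = (-65.000, -24.000, -3.000).
Jacobian J = [[-4·p, 0, -8·r - 4], [0, 4·r, 4·q - 4], [r - 2, -2, p]].
At the point, J = [[12.000, 0.000, -28.000], [0.000, 12.000, -8.000], [1.000, -2.000, -3.000]] (det J = -288.000).
Solving J·Δ = −F gives Δ = (3.569, 1.472, -0.792).
Then the next iterate is (p, q, r)₁ = (0.569, 0.472, 2.208).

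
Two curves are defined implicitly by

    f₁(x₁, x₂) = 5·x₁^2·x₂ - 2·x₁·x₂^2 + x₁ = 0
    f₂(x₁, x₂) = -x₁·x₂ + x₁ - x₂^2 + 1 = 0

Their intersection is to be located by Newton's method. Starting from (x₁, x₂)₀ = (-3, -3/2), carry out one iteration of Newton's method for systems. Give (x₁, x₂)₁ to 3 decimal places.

At (-3, -3/2): F = (-57.000, -8.750).
Jacobian J = [[10·x₁·x₂ - 2·x₂^2 + 1, 5·x₁^2 - 4·x₁·x₂], [-x₂ + 1, -x₁ - 2·x₂]].
At the point, J = [[41.500, 27.000], [2.500, 6.000]] (det J = 181.500).
Solving J·Δ = −F gives Δ = (0.583, 1.216).
Then the next iterate is (x₁, x₂)₁ = (-2.417, -0.284).

(-2.417, -0.284)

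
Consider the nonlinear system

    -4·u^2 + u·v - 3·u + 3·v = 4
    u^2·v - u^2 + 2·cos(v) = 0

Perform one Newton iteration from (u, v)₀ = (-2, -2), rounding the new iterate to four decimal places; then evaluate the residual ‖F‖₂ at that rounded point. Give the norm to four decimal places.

11.3878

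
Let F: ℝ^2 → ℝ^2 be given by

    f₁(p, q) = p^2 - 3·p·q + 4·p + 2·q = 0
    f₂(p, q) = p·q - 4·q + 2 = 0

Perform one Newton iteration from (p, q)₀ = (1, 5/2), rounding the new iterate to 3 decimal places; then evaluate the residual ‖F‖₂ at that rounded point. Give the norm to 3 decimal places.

At (1, 5/2): F = (2.500, -5.500).
Jacobian J = [[2·p - 3·q + 4, -3·p + 2], [q, p - 4]].
At the point, J = [[-1.500, -1.000], [2.500, -3.000]] (det J = 7.000).
Solving J·Δ = −F gives Δ = (1.857, -0.286).
Then the next iterate is (p, q)₁ = (2.857, 2.214).
Re-evaluating at (2.857, 2.214): F = (5.04225, -0.53060), so ‖F‖₂ = 5.070.

5.070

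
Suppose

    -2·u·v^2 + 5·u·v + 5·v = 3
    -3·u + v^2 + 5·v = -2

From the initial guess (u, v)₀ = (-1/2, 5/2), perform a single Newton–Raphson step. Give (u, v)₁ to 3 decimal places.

(2.694, 1.233)

At (-1/2, 5/2): F = (9.500, 22.250).
Jacobian J = [[-2·v^2 + 5·v, -4·u·v + 5·u + 5], [-3, 2·v + 5]].
At the point, J = [[0.000, 7.500], [-3.000, 10.000]] (det J = 22.500).
Solving J·Δ = −F gives Δ = (3.194, -1.267).
Then the next iterate is (u, v)₁ = (2.694, 1.233).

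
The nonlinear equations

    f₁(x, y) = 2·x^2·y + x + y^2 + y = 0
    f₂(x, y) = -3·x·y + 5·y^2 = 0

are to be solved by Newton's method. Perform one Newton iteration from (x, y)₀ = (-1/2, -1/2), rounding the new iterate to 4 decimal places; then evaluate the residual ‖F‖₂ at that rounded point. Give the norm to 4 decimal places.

At (-1/2, -1/2): F = (-1.0000, 0.5000).
Jacobian J = [[4·x·y + 1, 2·x^2 + 2·y + 1], [-3·y, -3·x + 10·y]].
At the point, J = [[2.0000, 0.5000], [1.5000, -3.5000]] (det J = -7.7500).
Solving J·Δ = −F gives Δ = (0.4194, 0.3226).
Then the next iterate is (x, y)₁ = (-0.0806, -0.1774).
Re-evaluating at (-0.0806, -0.1774): F = (-0.228834, 0.114458), so ‖F‖₂ = 0.2559.

0.2559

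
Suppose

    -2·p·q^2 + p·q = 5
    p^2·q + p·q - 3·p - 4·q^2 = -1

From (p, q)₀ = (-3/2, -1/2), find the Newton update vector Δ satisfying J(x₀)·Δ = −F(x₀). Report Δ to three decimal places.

(0.141, -0.809)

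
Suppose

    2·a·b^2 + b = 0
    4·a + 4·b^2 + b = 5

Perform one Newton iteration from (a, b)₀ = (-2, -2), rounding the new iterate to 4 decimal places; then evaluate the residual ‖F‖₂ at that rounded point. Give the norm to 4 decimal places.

4.8727

At (-2, -2): F = (-18.0000, 1.0000).
Jacobian J = [[2·b^2, 4·a·b + 1], [4, 8·b + 1]].
At the point, J = [[8.0000, 17.0000], [4.0000, -15.0000]] (det J = -188.0000).
Solving J·Δ = −F gives Δ = (1.3457, 0.4255).
Then the next iterate is (a, b)₁ = (-0.6543, -1.5745).
Re-evaluating at (-0.6543, -1.5745): F = (-4.818585, 0.724501), so ‖F‖₂ = 4.8727.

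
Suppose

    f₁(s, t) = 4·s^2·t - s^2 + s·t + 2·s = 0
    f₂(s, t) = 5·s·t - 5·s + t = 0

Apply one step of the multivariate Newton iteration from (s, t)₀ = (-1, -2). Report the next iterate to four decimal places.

(-1.1111, 1.6667)

At (-1, -2): F = (-9.0000, 13.0000).
Jacobian J = [[8·s·t - 2·s + t + 2, 4·s^2 + s], [5·t - 5, 5·s + 1]].
At the point, J = [[18.0000, 3.0000], [-15.0000, -4.0000]] (det J = -27.0000).
Solving J·Δ = −F gives Δ = (-0.1111, 3.6667).
Then the next iterate is (s, t)₁ = (-1.1111, 1.6667).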